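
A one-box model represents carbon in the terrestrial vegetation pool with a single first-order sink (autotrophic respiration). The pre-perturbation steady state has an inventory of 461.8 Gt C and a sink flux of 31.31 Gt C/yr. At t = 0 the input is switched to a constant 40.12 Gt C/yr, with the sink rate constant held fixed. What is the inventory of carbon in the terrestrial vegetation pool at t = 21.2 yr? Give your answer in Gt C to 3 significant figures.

561 Gt C

The sink rate constant is k = F₀/M₀ = 31.31/461.8 = 0.06780 yr⁻¹.
Solving dM/dt = F₁ − kM with M(0) = M₀ gives M(t) = F₁/k + (M₀ − F₁/k)·e^(−kt).
F₁/k = 40.12/0.06780 = 591.74 Gt C; kt = 0.06780 × 21.2 = 1.437, e^(−kt) = 0.2376.
M(21.2) = 591.74 + (461.8 − 591.74) × 0.2376 = 591.74 − 30.87 = 560.87 Gt C.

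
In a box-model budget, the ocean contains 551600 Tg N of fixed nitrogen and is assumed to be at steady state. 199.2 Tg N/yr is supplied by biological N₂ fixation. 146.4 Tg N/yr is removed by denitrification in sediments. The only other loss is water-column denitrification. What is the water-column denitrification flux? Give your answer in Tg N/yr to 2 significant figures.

At steady state ΣF_in = ΣF_out.
ΣF_in = 199.20 Tg N/yr.
Water-column denitrification flux = ΣF_in − (146.4) = 199.20 − 146.4 = 52.80 Tg N/yr.

53 Tg N/yr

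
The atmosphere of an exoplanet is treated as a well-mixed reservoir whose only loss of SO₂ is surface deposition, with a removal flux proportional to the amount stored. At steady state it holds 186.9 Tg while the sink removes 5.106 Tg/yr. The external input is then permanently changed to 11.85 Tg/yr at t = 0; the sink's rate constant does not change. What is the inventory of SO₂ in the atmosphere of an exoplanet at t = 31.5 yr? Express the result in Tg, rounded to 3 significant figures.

329 Tg

Residence time τ = M₀/F₀ = 36.60 yr. The eventual steady state is M_∞ = M₀·(F₁/F₀) = 186.9 × 11.85/5.106 = 433.76 Tg.
The anomaly ΔM(t) = M(t) − M_∞ decays as ΔM₀·e^(−t/τ) with ΔM₀ = 186.9 − 433.76 = −246.9 Tg.
At t = 31.5 yr, e^(−t/τ) = e^(−0.8606) = 0.4229, so ΔM = −104.4 Tg and M = 433.76 − 104.4 = 329.36 Tg.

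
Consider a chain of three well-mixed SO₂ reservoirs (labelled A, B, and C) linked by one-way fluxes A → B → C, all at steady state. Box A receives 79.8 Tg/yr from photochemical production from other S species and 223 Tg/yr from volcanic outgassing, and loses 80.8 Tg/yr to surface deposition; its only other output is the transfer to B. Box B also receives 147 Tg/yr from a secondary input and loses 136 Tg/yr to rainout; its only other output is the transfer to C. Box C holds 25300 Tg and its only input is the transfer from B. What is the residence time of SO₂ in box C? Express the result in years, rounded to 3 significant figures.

109 yr

Box A: F(A→B) = (79.8 + 223) − 80.8 = 222.00 Tg/yr.
Box B: F(B→C) = (222.00 + 147) − 136 = 233.00 Tg/yr.
Box C throughput = its input = 233.00 Tg/yr; τ = 25300 / 233.00 = 108.6 yr.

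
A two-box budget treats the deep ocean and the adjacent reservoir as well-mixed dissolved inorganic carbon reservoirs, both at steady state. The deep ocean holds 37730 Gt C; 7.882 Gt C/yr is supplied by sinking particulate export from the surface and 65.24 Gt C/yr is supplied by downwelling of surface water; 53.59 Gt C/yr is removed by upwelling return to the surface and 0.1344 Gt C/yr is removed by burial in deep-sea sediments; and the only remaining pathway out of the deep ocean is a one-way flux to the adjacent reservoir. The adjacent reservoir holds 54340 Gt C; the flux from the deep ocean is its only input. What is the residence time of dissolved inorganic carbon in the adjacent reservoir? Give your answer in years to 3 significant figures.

Balance the deep ocean: ΣF_in = 7.882 + 65.24 = 73.122 Gt C/yr.
Flux to the adjacent reservoir = ΣF_in − (53.59 + 0.1344) = 19.398 Gt C/yr.
At steady state the output of the adjacent reservoir equals its input, 19.398 Gt C/yr.
τ = M / F = 54340 / 19.398 = 2801 yr.

2800 yr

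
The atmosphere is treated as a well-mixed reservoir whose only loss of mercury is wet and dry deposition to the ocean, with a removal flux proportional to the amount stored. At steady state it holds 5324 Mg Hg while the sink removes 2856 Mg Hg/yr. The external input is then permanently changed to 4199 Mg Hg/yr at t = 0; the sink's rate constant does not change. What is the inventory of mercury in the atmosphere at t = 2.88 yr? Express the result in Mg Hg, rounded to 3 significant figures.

The sink rate constant is k = F₀/M₀ = 2856/5324 = 0.5364 yr⁻¹.
Solving dM/dt = F₁ − kM with M(0) = M₀ gives M(t) = F₁/k + (M₀ − F₁/k)·e^(−kt).
F₁/k = 4199/0.5364 = 7827.5 Mg Hg; kt = 0.5364 × 2.88 = 1.545, e^(−kt) = 0.2133.
M(2.88) = 7827.5 + (5324 − 7827.5) × 0.2133 = 7827.5 − 534.1 = 7293.5 Mg Hg.

7290 Mg Hg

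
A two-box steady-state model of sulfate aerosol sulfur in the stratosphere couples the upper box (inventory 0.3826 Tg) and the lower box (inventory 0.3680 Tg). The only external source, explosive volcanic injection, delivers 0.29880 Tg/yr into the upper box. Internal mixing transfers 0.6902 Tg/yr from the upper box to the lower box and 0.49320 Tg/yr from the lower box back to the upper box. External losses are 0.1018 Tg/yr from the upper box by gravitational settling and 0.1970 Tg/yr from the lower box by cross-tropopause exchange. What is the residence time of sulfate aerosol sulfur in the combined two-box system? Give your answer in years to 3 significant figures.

For the system as a whole, the A↔B exchange is internal and contributes nothing to the throughput; only the external sinks remove mass.
M_total = 0.3826 + 0.3680 = 0.75060 Tg.
ΣF_external_out = 0.1018 + 0.1970 = 0.29880 Tg/yr.
τ = M_total / ΣF_ext = 0.75060 / 0.29880 = 2.512 yr.

2.51 yr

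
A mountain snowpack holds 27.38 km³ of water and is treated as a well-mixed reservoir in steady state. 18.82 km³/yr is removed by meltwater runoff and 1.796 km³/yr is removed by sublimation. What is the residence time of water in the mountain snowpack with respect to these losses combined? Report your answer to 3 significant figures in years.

1.33 yr

Total removal = 18.82 + 1.796 = 20.616 km³/yr.
τ = M / ΣF_out = 27.38 / 20.616 = 1.328 yr.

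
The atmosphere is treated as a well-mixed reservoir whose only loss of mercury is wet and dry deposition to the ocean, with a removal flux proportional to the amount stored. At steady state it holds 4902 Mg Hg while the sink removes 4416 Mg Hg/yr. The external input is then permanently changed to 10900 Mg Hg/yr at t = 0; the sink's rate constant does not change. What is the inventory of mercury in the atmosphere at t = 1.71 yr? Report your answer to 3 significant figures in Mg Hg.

10600 Mg Hg

Residence time τ = M₀/F₀ = 1.110 yr. The eventual steady state is M_∞ = M₀·(F₁/F₀) = 4902 × 10900/4416 = 12100 Mg Hg.
The anomaly ΔM(t) = M(t) − M_∞ decays as ΔM₀·e^(−t/τ) with ΔM₀ = 4902 − 12100 = −7198 Mg Hg.
At t = 1.71 yr, e^(−t/τ) = e^(−1.540) = 0.2143, so ΔM = −1542 Mg Hg and M = 12100 − 1542 = 10557 Mg Hg.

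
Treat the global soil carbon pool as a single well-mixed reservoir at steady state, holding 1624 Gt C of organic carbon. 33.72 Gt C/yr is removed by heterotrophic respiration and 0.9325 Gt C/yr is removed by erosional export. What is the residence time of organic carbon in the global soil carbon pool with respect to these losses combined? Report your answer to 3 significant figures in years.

Total removal = 33.72 + 0.9325 = 34.652 Gt C/yr.
τ = M / ΣF_out = 1624 / 34.652 = 46.87 yr.

46.9 yr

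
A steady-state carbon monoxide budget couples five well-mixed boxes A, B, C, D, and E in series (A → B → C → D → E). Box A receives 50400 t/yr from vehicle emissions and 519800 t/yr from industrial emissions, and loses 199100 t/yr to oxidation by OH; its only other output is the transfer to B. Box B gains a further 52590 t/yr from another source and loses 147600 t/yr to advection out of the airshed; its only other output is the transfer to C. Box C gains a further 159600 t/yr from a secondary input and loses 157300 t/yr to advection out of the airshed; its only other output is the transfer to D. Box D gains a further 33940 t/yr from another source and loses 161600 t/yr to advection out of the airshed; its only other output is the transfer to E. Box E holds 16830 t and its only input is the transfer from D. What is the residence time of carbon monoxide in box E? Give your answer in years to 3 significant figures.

Box A: F(A→B) = (50400 + 519800) − 199100 = 371100 t/yr.
Box B: F(B→C) = (371100 + 52590) − 147600 = 276090 t/yr.
Box C: F(C→D) = (276090 + 159600) − 157300 = 278390 t/yr.
Box D: F(D→E) = (278390 + 33940) − 161600 = 150730 t/yr.
Box E throughput = its input = 150730 t/yr; τ = 16830 / 150730 = 0.1117 yr.

0.112 yr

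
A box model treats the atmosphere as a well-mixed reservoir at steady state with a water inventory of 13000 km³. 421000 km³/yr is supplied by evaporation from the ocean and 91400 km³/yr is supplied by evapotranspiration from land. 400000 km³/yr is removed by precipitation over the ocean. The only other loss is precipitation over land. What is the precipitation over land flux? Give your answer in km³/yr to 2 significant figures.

110000 km³/yr

At steady state ΣF_in = ΣF_out.
ΣF_in = 421000 + 91400 = 512400 km³/yr.
Precipitation over land flux = ΣF_in − (400000) = 512400 − 400000 = 112400 km³/yr.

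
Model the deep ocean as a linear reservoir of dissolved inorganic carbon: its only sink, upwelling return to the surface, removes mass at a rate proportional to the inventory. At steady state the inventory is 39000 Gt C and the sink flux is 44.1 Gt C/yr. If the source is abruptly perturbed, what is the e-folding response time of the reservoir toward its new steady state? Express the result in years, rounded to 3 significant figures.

For a linear reservoir the response time equals the residence time τ = M/F.
τ = 39000 / 44.1 = 884.4 yr.

884 yr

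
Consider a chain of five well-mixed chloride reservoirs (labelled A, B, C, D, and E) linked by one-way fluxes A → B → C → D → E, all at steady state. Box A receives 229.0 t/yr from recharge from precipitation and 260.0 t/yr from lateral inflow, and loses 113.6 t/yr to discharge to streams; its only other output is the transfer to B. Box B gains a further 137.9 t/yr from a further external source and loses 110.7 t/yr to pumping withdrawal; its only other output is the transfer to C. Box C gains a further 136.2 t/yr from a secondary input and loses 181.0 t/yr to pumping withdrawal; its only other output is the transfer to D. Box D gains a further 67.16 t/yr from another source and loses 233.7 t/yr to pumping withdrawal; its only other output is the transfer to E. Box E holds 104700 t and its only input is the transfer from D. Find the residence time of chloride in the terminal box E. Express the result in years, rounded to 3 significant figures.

547 yr

Box A: F(A→B) = (229.0 + 260.0) − 113.6 = 375.40 t/yr.
Box B: F(B→C) = (375.40 + 137.9) − 110.7 = 402.60 t/yr.
Box C: F(C→D) = (402.60 + 136.2) − 181.0 = 357.80 t/yr.
Box D: F(D→E) = (357.80 + 67.16) − 233.7 = 191.26 t/yr.
Box E throughput = its input = 191.26 t/yr; τ = 104700 / 191.26 = 547.4 yr.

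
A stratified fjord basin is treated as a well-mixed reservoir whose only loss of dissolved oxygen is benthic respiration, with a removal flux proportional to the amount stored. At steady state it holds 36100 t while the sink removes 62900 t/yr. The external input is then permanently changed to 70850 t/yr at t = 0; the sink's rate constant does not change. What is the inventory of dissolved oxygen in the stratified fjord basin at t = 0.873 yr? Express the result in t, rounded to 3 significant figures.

39700 t

τ = M₀/F₀ = 36100/62900 = 0.5739 yr; rate constant k = 1/τ.
New steady state M_∞ = F₁/k = F₁·τ = 70850 × 0.5739 = 40663 t.
M(t) = M_∞ + (M₀ − M_∞)·e^(−t/τ); t/τ = 0.873/0.5739 = 1.521, so e^(−t/τ) = 0.2185.
M(t) = 40663 − 4563 × 0.2185 = 39666 t.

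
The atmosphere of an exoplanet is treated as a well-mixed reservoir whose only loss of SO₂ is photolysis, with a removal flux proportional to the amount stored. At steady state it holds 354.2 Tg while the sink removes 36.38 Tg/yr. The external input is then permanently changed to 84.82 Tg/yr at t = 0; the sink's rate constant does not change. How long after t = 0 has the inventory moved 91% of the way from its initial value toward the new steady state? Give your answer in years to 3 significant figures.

τ = M₀/F₀ = 354.2/36.38 = 9.736 yr.
The remaining gap fraction is e^(−t/τ); 91% covered ⇒ e^(−t/τ) = 0.0900.
t = −τ ln(0.0900) = 9.736 × 2.408 = 23.44 yr.

23.4 yr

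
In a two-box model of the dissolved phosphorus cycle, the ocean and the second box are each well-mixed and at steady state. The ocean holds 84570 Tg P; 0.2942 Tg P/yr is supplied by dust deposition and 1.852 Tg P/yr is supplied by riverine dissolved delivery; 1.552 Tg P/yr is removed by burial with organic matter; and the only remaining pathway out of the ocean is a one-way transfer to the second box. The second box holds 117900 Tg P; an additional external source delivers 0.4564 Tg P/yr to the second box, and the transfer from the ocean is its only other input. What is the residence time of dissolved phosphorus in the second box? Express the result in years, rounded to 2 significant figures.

110000 yr

Balance the ocean: ΣF_in = 0.2942 + 1.852 = 2.1462 Tg P/yr.
Transfer to the second box = ΣF_in − (1.552) = 0.59420 Tg P/yr.
Total input to the second box = 0.59420 + 0.4564 = 1.0506 Tg P/yr; at steady state this equals its total output.
τ = M / F = 117900 / 1.0506 = 112200 yr.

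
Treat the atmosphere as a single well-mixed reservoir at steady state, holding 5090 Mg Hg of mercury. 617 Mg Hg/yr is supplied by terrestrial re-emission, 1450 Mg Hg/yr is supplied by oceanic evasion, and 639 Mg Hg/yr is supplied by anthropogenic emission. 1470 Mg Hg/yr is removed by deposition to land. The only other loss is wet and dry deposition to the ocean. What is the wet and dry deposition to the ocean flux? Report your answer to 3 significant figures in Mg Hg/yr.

1240 Mg Hg/yr

At steady state ΣF_in = ΣF_out.
ΣF_in = 617 + 1450 + 639 = 2706.0 Mg Hg/yr.
Wet and dry deposition to the ocean flux = ΣF_in − (1470) = 2706.0 − 1470 = 1236 Mg Hg/yr.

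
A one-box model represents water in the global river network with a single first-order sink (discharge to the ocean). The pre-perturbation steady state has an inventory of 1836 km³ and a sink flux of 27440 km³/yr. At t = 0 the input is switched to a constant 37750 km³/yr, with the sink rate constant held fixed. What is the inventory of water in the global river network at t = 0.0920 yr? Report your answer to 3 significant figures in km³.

2350 km³

τ = M₀/F₀ = 1836/27440 = 0.06691 yr; rate constant k = 1/τ.
New steady state M_∞ = F₁/k = F₁·τ = 37750 × 0.06691 = 2525.8 km³.
M(t) = M_∞ + (M₀ − M_∞)·e^(−t/τ); t/τ = 0.0920/0.06691 = 1.375, so e^(−t/τ) = 0.2528.
M(t) = 2525.8 − 689.8 × 0.2528 = 2351.4 km³.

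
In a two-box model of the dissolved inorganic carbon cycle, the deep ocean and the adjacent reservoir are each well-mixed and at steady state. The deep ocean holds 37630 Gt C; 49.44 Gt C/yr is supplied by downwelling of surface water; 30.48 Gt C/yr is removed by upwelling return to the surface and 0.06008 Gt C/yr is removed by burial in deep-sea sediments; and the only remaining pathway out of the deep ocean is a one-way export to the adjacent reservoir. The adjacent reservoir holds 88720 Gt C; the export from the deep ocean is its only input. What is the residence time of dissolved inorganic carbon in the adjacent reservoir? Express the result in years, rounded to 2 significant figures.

4700 yr

Balance the deep ocean: ΣF_in = 49.440 Gt C/yr.
Export to the adjacent reservoir = ΣF_in − (30.48 + 0.06008) = 18.900 Gt C/yr.
At steady state the output of the adjacent reservoir equals its input, 18.900 Gt C/yr.
τ = M / F = 88720 / 18.900 = 4694 yr.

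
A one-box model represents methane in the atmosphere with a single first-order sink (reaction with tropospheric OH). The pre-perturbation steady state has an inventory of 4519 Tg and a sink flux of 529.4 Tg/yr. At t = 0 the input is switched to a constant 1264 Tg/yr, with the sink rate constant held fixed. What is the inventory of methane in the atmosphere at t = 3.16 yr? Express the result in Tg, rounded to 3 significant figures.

6460 Tg

Residence time τ = M₀/F₀ = 8.536 yr. The eventual steady state is M_∞ = M₀·(F₁/F₀) = 4519 × 1264/529.4 = 10790 Tg.
The anomaly ΔM(t) = M(t) − M_∞ decays as ΔM₀·e^(−t/τ) with ΔM₀ = 4519 − 10790 = −6271 Tg.
At t = 3.16 yr, e^(−t/τ) = e^(−0.3702) = 0.6906, so ΔM = −4330 Tg and M = 10790 − 4330 = 6459.1 Tg.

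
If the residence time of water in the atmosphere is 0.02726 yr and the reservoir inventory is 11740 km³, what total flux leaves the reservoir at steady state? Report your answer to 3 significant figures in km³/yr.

431000 km³/yr

F = M / τ = 11740 / 0.02726 = 430700 km³/yr.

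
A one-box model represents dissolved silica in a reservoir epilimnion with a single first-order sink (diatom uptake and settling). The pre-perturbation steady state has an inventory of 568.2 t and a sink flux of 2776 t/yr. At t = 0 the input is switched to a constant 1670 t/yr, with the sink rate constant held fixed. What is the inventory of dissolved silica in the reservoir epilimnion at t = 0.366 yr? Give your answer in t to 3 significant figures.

380 t

The sink rate constant is k = F₀/M₀ = 2776/568.2 = 4.886 yr⁻¹.
Solving dM/dt = F₁ − kM with M(0) = M₀ gives M(t) = F₁/k + (M₀ − F₁/k)·e^(−kt).
F₁/k = 1670/4.886 = 341.82 t; kt = 4.886 × 0.366 = 1.788, e^(−kt) = 0.1673.
M(0.366) = 341.82 + (568.2 − 341.82) × 0.1673 = 341.82 + 37.87 = 379.69 t.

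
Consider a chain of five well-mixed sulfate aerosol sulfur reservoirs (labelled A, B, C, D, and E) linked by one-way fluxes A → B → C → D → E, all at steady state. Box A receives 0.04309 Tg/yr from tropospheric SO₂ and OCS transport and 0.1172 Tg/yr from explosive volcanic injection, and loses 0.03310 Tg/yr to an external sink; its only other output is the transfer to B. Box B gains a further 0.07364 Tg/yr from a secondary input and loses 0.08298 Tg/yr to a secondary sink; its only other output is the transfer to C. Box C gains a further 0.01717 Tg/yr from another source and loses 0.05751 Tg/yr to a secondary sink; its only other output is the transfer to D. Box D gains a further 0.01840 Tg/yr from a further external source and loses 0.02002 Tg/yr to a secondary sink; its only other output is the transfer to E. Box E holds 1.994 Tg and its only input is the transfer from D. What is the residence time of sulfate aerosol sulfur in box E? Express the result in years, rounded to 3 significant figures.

Box A: F(A→B) = (0.04309 + 0.1172) − 0.03310 = 0.12719 Tg/yr.
Box B: F(B→C) = (0.12719 + 0.07364) − 0.08298 = 0.11785 Tg/yr.
Box C: F(C→D) = (0.11785 + 0.01717) − 0.05751 = 0.077510 Tg/yr.
Box D: F(D→E) = (0.077510 + 0.01840) − 0.02002 = 0.075890 Tg/yr.
Box E throughput = its input = 0.075890 Tg/yr; τ = 1.994 / 0.075890 = 26.27 yr.

26.3 yr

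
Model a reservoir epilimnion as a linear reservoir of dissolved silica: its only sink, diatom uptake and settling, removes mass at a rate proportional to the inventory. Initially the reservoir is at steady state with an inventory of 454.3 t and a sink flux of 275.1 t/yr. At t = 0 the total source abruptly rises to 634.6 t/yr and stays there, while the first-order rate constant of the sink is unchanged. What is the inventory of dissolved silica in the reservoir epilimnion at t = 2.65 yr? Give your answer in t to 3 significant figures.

929 t

Residence time τ = M₀/F₀ = 1.651 yr. The eventual steady state is M_∞ = M₀·(F₁/F₀) = 454.3 × 634.6/275.1 = 1048.0 t.
The anomaly ΔM(t) = M(t) − M_∞ decays as ΔM₀·e^(−t/τ) with ΔM₀ = 454.3 − 1048.0 = −593.7 t.
At t = 2.65 yr, e^(−t/τ) = e^(−1.605) = 0.2009, so ΔM = −119.3 t and M = 1048.0 − 119.3 = 928.68 t.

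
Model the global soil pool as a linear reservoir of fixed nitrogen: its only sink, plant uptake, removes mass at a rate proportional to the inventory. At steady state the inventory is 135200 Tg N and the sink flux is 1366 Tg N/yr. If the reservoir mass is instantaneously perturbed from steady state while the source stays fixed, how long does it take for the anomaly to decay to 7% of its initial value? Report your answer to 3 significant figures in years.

For a linear reservoir the anomaly decays as exp(−t/τ) with τ = M/F = 135200/1366 = 98.98 yr.
exp(−t/τ) = 0.07 ⇒ t = −τ ln(0.07) = 98.98 × 2.659 = 263.2 yr.

263 yr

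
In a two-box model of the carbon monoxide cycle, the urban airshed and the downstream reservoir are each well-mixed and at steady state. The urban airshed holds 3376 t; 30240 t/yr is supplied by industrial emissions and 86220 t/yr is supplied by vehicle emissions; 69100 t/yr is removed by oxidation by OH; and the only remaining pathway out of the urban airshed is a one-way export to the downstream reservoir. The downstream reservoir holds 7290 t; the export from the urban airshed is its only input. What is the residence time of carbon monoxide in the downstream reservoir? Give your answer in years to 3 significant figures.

Balance the urban airshed: ΣF_in = 30240 + 86220 = 116460 t/yr.
Export to the downstream reservoir = ΣF_in − (69100) = 47360 t/yr.
At steady state the output of the downstream reservoir equals its input, 47360 t/yr.
τ = M / F = 7290 / 47360 = 0.1539 yr.

0.154 yr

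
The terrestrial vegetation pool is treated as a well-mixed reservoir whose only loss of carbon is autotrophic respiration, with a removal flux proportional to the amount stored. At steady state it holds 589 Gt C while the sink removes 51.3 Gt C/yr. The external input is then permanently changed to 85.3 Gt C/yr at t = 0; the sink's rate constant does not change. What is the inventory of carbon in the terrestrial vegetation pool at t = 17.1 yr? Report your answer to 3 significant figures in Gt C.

Residence time τ = M₀/F₀ = 11.48 yr. The eventual steady state is M_∞ = M₀·(F₁/F₀) = 589 × 85.3/51.3 = 979.37 Gt C.
The anomaly ΔM(t) = M(t) − M_∞ decays as ΔM₀·e^(−t/τ) with ΔM₀ = 589 − 979.37 = −390.4 Gt C.
At t = 17.1 yr, e^(−t/τ) = e^(−1.489) = 0.2255, so ΔM = −88.04 Gt C and M = 979.37 − 88.04 = 891.33 Gt C.

891 Gt C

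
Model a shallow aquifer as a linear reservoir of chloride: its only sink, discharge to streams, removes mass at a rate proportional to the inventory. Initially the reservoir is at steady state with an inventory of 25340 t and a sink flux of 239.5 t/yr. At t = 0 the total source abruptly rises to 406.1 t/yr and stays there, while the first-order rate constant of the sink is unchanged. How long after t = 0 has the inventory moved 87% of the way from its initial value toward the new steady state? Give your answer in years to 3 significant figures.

τ = M₀/F₀ = 25340/239.5 = 105.8 yr.
The remaining gap fraction is e^(−t/τ); 87% covered ⇒ e^(−t/τ) = 0.130.
t = −τ ln(0.130) = 105.8 × 2.040 = 215.9 yr.

216 yr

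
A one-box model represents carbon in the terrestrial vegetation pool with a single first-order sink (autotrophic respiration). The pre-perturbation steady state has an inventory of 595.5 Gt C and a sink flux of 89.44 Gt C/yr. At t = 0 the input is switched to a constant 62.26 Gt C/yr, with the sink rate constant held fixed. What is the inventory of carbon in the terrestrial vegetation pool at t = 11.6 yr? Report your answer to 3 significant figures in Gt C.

446 Gt C

τ = M₀/F₀ = 595.5/89.44 = 6.658 yr; rate constant k = 1/τ.
New steady state M_∞ = F₁/k = F₁·τ = 62.26 × 6.658 = 414.53 Gt C.
M(t) = M_∞ + (M₀ − M_∞)·e^(−t/τ); t/τ = 11.6/6.658 = 1.742, so e^(−t/τ) = 0.1751.
M(t) = 414.53 + 181.0 × 0.1751 = 446.23 Gt C.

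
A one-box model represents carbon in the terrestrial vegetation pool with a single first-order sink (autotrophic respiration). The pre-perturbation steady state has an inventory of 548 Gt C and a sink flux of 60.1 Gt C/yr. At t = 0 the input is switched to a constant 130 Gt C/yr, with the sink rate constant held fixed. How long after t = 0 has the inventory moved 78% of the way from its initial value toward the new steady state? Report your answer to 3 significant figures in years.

τ = M₀/F₀ = 548/60.1 = 9.118 yr.
The remaining gap fraction is e^(−t/τ); 78% covered ⇒ e^(−t/τ) = 0.220.
t = −τ ln(0.220) = 9.118 × 1.514 = 13.81 yr.

13.8 yr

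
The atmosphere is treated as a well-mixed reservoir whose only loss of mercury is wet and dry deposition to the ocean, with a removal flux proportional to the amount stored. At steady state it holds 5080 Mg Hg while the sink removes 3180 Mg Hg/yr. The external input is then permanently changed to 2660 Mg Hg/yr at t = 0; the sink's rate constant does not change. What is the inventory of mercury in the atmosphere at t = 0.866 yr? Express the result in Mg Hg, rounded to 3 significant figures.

4730 Mg Hg

τ = M₀/F₀ = 5080/3180 = 1.597 yr; rate constant k = 1/τ.
New steady state M_∞ = F₁/k = F₁·τ = 2660 × 1.597 = 4249.3 Mg Hg.
M(t) = M_∞ + (M₀ − M_∞)·e^(−t/τ); t/τ = 0.866/1.597 = 0.5421, so e^(−t/τ) = 0.5815.
M(t) = 4249.3 + 830.7 × 0.5815 = 4732.4 Mg Hg.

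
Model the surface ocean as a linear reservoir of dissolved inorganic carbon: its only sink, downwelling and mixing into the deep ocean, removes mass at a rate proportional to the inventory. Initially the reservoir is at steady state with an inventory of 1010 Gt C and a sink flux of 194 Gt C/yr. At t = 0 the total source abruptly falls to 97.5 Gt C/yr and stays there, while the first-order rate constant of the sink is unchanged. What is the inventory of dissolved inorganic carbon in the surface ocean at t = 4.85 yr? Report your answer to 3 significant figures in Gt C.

706 Gt C

The sink rate constant is k = F₀/M₀ = 194/1010 = 0.1921 yr⁻¹.
Solving dM/dt = F₁ − kM with M(0) = M₀ gives M(t) = F₁/k + (M₀ − F₁/k)·e^(−kt).
F₁/k = 97.5/0.1921 = 507.60 Gt C; kt = 0.1921 × 4.85 = 0.9316, e^(−kt) = 0.3939.
M(4.85) = 507.60 + (1010 − 507.60) × 0.3939 = 507.60 + 197.9 = 705.51 Gt C.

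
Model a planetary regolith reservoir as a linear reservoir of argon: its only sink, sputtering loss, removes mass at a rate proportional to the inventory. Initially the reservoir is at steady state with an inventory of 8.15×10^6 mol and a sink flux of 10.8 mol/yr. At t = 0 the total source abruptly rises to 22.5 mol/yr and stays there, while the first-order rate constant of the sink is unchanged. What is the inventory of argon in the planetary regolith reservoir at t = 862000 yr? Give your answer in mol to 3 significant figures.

1.42×10^7 mol

The sink rate constant is k = F₀/M₀ = 10.8/8.15×10^6 = 1.325×10^-6 yr⁻¹.
Solving dM/dt = F₁ − kM with M(0) = M₀ gives M(t) = F₁/k + (M₀ − F₁/k)·e^(−kt).
F₁/k = 22.5/1.325×10^-6 = 1.6979×10^7 mol; kt = 1.325×10^-6 × 862000 = 1.142, e^(−kt) = 0.3191.
M(862000) = 1.6979×10^7 + (8.15×10^6 − 1.6979×10^7) × 0.3191 = 1.6979×10^7 − 2.817×10^6 = 1.4162×10^7 mol.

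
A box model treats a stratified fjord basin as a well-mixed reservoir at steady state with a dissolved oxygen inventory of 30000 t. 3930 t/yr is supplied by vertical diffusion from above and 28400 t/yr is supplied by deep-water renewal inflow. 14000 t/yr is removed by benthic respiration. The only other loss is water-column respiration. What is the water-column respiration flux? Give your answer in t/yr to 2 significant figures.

18000 t/yr

At steady state ΣF_in = ΣF_out.
ΣF_in = 3930 + 28400 = 32330 t/yr.
Water-column respiration flux = ΣF_in − (14000) = 32330 − 14000 = 18330 t/yr.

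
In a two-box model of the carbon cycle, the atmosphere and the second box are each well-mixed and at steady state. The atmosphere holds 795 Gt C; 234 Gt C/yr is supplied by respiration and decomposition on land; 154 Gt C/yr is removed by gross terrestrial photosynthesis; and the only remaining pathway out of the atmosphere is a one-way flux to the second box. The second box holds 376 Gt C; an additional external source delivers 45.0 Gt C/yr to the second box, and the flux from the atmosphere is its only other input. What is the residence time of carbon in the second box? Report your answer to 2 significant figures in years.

3.0 yr

Balance the atmosphere: ΣF_in = 234.00 Gt C/yr.
Flux to the second box = ΣF_in − (154) = 80.000 Gt C/yr.
Total input to the second box = 80.000 + 45.0 = 125.00 Gt C/yr; at steady state this equals its total output.
τ = M / F = 376 / 125.00 = 3.008 yr.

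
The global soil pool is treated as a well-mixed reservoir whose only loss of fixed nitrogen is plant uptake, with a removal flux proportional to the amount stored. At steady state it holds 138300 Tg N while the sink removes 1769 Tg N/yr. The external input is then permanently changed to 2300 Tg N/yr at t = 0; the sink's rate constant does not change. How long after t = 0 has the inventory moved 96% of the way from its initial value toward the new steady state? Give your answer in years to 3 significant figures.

τ = M₀/F₀ = 138300/1769 = 78.18 yr.
The remaining gap fraction is e^(−t/τ); 96% covered ⇒ e^(−t/τ) = 0.0400.
t = −τ ln(0.0400) = 78.18 × 3.219 = 251.7 yr.

252 yr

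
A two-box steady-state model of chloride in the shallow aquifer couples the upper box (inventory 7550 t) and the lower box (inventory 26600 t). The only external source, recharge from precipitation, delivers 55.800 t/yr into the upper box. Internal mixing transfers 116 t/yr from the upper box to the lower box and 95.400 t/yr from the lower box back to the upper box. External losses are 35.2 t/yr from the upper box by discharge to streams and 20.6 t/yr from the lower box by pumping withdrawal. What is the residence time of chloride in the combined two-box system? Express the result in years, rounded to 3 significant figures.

612 yr

For the system as a whole, the A↔B exchange is internal and contributes nothing to the throughput; only the external sinks remove mass.
M_total = 7550 + 26600 = 34150 t.
ΣF_external_out = 35.2 + 20.6 = 55.800 t/yr.
τ = M_total / ΣF_ext = 34150 / 55.800 = 612.0 yr.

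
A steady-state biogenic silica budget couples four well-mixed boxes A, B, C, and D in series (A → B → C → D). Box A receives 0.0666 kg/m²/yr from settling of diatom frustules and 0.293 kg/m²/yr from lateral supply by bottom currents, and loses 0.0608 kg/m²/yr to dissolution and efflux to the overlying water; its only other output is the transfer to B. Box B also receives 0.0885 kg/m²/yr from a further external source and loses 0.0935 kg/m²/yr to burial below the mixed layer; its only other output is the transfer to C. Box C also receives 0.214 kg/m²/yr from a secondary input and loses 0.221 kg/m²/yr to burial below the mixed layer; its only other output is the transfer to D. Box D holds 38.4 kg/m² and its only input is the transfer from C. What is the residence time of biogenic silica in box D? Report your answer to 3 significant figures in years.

134 yr

Box A: F(A→B) = (0.0666 + 0.293) − 0.0608 = 0.29880 kg/m²/yr.
Box B: F(B→C) = (0.29880 + 0.0885) − 0.0935 = 0.29380 kg/m²/yr.
Box C: F(C→D) = (0.29380 + 0.214) − 0.221 = 0.28680 kg/m²/yr.
Box D throughput = its input = 0.28680 kg/m²/yr; τ = 38.4 / 0.28680 = 133.9 yr.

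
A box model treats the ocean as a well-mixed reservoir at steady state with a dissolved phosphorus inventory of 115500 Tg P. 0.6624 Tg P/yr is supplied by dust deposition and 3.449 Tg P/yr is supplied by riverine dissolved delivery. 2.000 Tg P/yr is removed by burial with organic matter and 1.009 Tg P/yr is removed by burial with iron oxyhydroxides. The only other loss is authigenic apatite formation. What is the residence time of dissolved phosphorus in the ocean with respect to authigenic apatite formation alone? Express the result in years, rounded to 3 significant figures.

105000 yr

At steady state ΣF_in = ΣF_out.
ΣF_in = 0.6624 + 3.449 = 4.1114 Tg P/yr.
Authigenic apatite formation flux = ΣF_in − (2.000 + 1.009) = 4.1114 − 3.009 = 1.102 Tg P/yr.
τ = M / F = 115500 / 1.102 = 104800 yr.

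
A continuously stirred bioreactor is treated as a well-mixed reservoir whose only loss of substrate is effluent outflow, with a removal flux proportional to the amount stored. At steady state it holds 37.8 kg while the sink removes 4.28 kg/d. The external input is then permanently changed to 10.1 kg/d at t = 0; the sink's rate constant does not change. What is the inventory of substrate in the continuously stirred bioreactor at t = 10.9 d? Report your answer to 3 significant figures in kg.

Residence time τ = M₀/F₀ = 8.832 d. The eventual steady state is M_∞ = M₀·(F₁/F₀) = 37.8 × 10.1/4.28 = 89.201 kg.
The anomaly ΔM(t) = M(t) − M_∞ decays as ΔM₀·e^(−t/τ) with ΔM₀ = 37.8 − 89.201 = −51.40 kg.
At t = 10.9 d, e^(−t/τ) = e^(−1.234) = 0.2911, so ΔM = −14.96 kg and M = 89.201 − 14.96 = 74.239 kg.

74.2 kg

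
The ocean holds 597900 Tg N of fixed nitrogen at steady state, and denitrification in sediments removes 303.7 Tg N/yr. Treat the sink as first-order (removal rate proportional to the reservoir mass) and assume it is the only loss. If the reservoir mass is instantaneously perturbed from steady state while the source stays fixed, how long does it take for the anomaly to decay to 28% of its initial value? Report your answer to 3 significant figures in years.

For a linear reservoir the anomaly decays as exp(−t/τ) with τ = M/F = 597900/303.7 = 1969 yr.
exp(−t/τ) = 0.28 ⇒ t = −τ ln(0.28) = 1969 × 1.273 = 2506 yr.

2510 yr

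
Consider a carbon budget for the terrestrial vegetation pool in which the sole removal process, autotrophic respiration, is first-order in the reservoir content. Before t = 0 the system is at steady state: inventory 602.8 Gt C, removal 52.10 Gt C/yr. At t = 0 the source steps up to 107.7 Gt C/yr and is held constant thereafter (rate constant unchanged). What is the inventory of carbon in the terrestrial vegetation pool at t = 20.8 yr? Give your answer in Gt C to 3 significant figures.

Residence time τ = M₀/F₀ = 11.57 yr. The eventual steady state is M_∞ = M₀·(F₁/F₀) = 602.8 × 107.7/52.10 = 1246.1 Gt C.
The anomaly ΔM(t) = M(t) − M_∞ decays as ΔM₀·e^(−t/τ) with ΔM₀ = 602.8 − 1246.1 = −643.3 Gt C.
At t = 20.8 yr, e^(−t/τ) = e^(−1.798) = 0.1657, so ΔM = −106.6 Gt C and M = 1246.1 − 106.6 = 1139.5 Gt C.

1140 Gt C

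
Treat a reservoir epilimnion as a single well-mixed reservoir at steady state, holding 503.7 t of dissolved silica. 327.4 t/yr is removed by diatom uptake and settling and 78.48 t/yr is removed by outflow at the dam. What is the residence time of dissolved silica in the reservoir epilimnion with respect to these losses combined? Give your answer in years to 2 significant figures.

Total removal = 327.4 + 78.48 = 405.88 t/yr.
τ = M / ΣF_out = 503.7 / 405.88 = 1.241 yr.

1.2 yr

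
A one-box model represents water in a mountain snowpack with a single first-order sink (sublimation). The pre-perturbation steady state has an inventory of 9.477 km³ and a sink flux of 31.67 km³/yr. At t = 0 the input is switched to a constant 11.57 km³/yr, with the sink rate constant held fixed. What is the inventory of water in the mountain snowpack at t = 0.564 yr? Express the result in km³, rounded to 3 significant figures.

Residence time τ = M₀/F₀ = 0.2992 yr. The eventual steady state is M_∞ = M₀·(F₁/F₀) = 9.477 × 11.57/31.67 = 3.4622 km³.
The anomaly ΔM(t) = M(t) − M_∞ decays as ΔM₀·e^(−t/τ) with ΔM₀ = 9.477 − 3.4622 = 6.015 km³.
At t = 0.564 yr, e^(−t/τ) = e^(−1.885) = 0.1519, so ΔM = 0.9134 km³ and M = 3.4622 + 0.9134 = 4.3757 km³.

4.38 km³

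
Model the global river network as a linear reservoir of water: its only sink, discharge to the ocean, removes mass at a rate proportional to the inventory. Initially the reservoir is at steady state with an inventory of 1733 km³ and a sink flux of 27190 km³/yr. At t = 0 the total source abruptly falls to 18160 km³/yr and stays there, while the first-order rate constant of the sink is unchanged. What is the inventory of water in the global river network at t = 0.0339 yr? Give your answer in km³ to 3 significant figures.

1500 km³

Residence time τ = M₀/F₀ = 0.06374 yr. The eventual steady state is M_∞ = M₀·(F₁/F₀) = 1733 × 18160/27190 = 1157.5 km³.
The anomaly ΔM(t) = M(t) − M_∞ decays as ΔM₀·e^(−t/τ) with ΔM₀ = 1733 − 1157.5 = 575.5 km³.
At t = 0.0339 yr, e^(−t/τ) = e^(−0.5319) = 0.5875, so ΔM = 338.1 km³ and M = 1157.5 + 338.1 = 1495.6 km³.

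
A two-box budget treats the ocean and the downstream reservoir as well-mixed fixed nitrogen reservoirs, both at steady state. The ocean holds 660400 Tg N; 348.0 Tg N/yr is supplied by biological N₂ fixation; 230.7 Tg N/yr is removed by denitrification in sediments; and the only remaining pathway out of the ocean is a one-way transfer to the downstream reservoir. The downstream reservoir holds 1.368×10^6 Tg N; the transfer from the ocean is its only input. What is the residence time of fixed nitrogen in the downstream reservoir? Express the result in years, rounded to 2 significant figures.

Balance the ocean: ΣF_in = 348.00 Tg N/yr.
Transfer to the downstream reservoir = ΣF_in − (230.7) = 117.30 Tg N/yr.
At steady state the output of the downstream reservoir equals its input, 117.30 Tg N/yr.
τ = M / F = 1.368×10^6 / 117.30 = 11660 yr.

12000 yr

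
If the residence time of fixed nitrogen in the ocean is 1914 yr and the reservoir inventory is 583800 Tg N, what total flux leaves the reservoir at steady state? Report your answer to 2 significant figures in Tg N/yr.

310 Tg N/yr

F = M / τ = 583800 / 1914 = 305.0 Tg N/yr.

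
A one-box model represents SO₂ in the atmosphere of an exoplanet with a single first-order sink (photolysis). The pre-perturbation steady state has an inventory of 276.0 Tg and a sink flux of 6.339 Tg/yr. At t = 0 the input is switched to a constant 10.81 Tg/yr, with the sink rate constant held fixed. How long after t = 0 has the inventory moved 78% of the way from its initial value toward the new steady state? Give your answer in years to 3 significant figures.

τ = M₀/F₀ = 276.0/6.339 = 43.54 yr.
The remaining gap fraction is e^(−t/τ); 78% covered ⇒ e^(−t/τ) = 0.220.
t = −τ ln(0.220) = 43.54 × 1.514 = 65.93 yr.

65.9 yr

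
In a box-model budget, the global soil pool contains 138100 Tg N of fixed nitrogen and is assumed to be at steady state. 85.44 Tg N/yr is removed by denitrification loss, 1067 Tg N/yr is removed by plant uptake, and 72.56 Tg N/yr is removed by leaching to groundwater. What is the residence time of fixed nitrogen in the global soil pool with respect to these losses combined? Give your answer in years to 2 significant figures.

110 yr

Total removal = 85.44 + 1067 + 72.56 = 1225.0 Tg N/yr.
τ = M / ΣF_out = 138100 / 1225.0 = 112.7 yr.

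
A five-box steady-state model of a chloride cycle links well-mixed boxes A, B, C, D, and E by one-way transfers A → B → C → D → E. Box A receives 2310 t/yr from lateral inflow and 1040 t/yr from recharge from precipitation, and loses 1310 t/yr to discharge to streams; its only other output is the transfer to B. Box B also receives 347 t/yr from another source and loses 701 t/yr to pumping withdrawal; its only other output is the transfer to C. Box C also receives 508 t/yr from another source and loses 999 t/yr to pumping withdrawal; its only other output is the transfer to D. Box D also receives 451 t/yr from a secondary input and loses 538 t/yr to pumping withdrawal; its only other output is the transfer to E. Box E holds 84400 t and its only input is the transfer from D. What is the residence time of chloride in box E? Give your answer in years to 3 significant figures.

76.2 yr

Box A: F(A→B) = (2310 + 1040) − 1310 = 2040.0 t/yr.
Box B: F(B→C) = (2040.0 + 347) − 701 = 1686.0 t/yr.
Box C: F(C→D) = (1686.0 + 508) − 999 = 1195.0 t/yr.
Box D: F(D→E) = (1195.0 + 451) − 538 = 1108.0 t/yr.
Box E throughput = its input = 1108.0 t/yr; τ = 84400 / 1108.0 = 76.17 yr.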